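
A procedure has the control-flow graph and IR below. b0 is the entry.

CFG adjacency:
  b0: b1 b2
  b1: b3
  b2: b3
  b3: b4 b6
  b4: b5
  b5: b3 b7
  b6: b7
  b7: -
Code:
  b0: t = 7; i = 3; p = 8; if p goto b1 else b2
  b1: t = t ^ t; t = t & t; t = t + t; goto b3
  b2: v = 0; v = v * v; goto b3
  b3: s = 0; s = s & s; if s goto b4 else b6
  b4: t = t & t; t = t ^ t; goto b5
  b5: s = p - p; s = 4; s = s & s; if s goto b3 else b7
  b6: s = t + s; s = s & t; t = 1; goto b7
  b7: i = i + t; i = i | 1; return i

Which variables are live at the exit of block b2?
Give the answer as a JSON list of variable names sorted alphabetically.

Answer: ["i", "p", "t"]

Derivation:
Block summaries:
  b0: def={i,p,t} ue=∅
  b1: def={t} ue={t}
  b2: def={v} ue=∅
  b3: def={s} ue=∅
  b4: def={t} ue={t}
  b5: def={s} ue={p}
  b6: def={s,t} ue={s,t}
  b7: def={i} ue={i,t}

Liveness:
  live b0: ∅→{i,p,t}
  live b1: {i,p,t}→{i,p,t}
  live b2: {i,p,t}→{i,p,t}
  live b3: {i,p,t}→{i,p,s,t}
  live b4: {i,p,t}→{i,p,t}
  live b5: {i,p,t}→{i,p,t}
  live b6: {i,s,t}→{i,t}
  live b7: {i,t}→∅

live-out(b2) = ["i", "p", "t"]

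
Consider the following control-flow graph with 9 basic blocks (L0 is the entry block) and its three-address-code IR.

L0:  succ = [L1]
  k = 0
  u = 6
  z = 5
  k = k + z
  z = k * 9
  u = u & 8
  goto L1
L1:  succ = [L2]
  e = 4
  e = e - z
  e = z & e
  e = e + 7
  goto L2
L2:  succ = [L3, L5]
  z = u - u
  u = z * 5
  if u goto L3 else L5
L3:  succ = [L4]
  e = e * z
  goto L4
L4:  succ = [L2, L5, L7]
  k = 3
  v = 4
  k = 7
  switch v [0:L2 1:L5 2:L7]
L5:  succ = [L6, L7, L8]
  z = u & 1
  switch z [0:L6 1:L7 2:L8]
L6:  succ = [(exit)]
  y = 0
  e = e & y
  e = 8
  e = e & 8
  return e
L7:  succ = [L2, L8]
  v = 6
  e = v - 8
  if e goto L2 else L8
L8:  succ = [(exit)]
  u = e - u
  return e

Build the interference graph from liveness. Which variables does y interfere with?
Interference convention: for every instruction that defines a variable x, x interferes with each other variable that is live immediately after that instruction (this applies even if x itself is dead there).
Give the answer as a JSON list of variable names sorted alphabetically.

Answer: ["e"]

Analysis:
def/use:
  L0: def={k,u,z} ue=∅
  L1: def={e} ue={z}
  L2: def={u,z} ue={u}
  L3: def={e} ue={e,z}
  L4: def={k,v} ue=∅
  L5: def={z} ue={u}
  L6: def={e,y} ue={e}
  L7: def={e,v} ue=∅
  L8: def={u} ue={e,u}

Live sets:
  live L0: ∅→{u,z}
  live L1: {u,z}→{e,u}
  live L2: {e,u}→{e,u,z}
  live L3: {e,u,z}→{e,u}
  live L4: {e,u}→{e,u}
  live L5: {e,u}→{e,u}
  live L6: {e}→∅
  live L7: {u}→{e,u}
  live L8: {e,u}→∅

Interfere edges:
  e↔{k,u,v,y,z}
  k↔{e,u,v,z}
  u↔{e,k,v,z}
  v↔{e,k,u}
  y↔{e}
  z↔{e,k,u}

N(y) = ["e"]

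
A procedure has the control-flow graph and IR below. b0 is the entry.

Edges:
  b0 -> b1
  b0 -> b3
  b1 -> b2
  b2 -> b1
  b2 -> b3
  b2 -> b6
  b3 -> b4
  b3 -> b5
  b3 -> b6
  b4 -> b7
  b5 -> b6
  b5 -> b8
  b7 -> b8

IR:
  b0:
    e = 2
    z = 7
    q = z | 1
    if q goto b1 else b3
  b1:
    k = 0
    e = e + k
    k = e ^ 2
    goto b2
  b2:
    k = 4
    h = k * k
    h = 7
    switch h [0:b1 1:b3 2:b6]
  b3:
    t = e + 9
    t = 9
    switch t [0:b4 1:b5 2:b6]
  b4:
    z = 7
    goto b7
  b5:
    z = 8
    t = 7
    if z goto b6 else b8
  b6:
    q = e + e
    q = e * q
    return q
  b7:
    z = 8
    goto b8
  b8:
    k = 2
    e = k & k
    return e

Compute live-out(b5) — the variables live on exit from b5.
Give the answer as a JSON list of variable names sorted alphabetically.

Answer: ["e"]

Analysis:
Per-block:
  b0: def={e,q,z} ue=∅
  b1: def={e,k} ue={e}
  b2: def={h,k} ue=∅
  b3: def={t} ue={e}
  b4: def={z} ue=∅
  b5: def={t,z} ue=∅
  b6: def={q} ue={e}
  b7: def={z} ue=∅
  b8: def={e,k} ue=∅

Backward fixpoint:
  b0 li=∅ lo={e}
  b1 li={e} lo={e}
  b2 li={e} lo={e}
  b3 li={e} lo={e}
  b4 li=∅ lo=∅
  b5 li={e} lo={e}
  b6 li={e} lo=∅
  b7 li=∅ lo=∅
  b8 li=∅ lo=∅

live-out(b5) = ["e"]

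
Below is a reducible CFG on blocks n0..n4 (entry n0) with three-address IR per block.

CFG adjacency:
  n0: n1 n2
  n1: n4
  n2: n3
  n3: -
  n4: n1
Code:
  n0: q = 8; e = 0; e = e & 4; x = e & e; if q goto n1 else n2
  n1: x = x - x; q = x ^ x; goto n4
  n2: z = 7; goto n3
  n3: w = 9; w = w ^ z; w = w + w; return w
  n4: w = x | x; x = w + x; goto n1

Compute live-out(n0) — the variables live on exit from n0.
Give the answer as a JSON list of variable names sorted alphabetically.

def/use:
  n0: {e,q,x} / ∅
  n1: {q,x} / {x}
  n2: {z} / ∅
  n3: {w} / {z}
  n4: {w,x} / {x}

Backward fixpoint:
  n0: in=∅ out={x}
  n1: in={x} out={x}
  n2: in=∅ out={z}
  n3: in={z} out=∅
  n4: in={x} out={x}

live-out(n0) = ["x"]

Answer: ["x"]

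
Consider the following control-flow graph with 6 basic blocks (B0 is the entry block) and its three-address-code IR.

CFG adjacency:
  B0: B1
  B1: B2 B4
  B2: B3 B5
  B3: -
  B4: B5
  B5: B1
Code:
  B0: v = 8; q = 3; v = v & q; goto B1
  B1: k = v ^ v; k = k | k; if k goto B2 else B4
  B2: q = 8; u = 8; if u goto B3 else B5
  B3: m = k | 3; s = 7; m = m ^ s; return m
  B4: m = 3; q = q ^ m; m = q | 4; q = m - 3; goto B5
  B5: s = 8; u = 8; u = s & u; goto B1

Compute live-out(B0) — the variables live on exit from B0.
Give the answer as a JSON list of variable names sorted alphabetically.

Answer: ["q", "v"]

Derivation:
def/use:
  B0 def {q,v} use ∅
  B1 def {k} use {v}
  B2 def {q,u} use ∅
  B3 def {m,s} use {k}
  B4 def {m,q} use {q}
  B5 def {s,u} use ∅

Backward fixpoint:
  B0: in=∅ out={q,v}
  B1: in={q,v} out={k,q,v}
  B2: in={k,v} out={k,q,v}
  B3: in={k} out=∅
  B4: in={q,v} out={q,v}
  B5: in={q,v} out={q,v}

live-out(B0) = ["q", "v"]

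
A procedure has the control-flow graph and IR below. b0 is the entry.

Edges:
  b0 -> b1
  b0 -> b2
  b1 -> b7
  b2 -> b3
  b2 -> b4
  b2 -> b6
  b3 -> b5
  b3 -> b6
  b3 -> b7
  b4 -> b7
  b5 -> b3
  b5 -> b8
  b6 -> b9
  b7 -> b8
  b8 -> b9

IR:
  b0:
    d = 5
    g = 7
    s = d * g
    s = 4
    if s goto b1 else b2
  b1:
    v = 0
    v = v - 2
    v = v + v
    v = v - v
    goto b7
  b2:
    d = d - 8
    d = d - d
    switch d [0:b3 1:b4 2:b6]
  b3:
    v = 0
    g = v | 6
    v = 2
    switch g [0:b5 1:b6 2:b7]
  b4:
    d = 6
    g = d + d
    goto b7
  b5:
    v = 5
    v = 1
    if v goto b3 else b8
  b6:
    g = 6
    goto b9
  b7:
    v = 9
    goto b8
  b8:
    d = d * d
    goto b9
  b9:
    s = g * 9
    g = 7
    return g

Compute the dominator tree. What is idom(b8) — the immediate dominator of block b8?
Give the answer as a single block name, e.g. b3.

idom tree: b1←b0 b2←b0 b3←b2 b4←b2 b5←b3 b6←b2 b7←b0 b8←b0 b9←b0
Dom at joins:
  b3: preds {b2,b5}: {b0,b2} ∩ {b0,b2,b3,b5} = {b0,b2}; idom=b2
  b6: preds {b2,b3}: {b0,b2} ∩ {b0,b2,b3} = {b0,b2}; idom=b2
  b7: preds {b1,b3,b4}: {b0,b1} ∩ {b0,b2,b3} ∩ {b0,b2,b4} = {b0}; idom=b0
  b8: preds {b5,b7}: {b0,b2,b3,b5} ∩ {b0,b7} = {b0}; idom=b0
  b9: preds {b6,b8}: {b0,b2,b6} ∩ {b0,b8} = {b0}; idom=b0

idom(b8) = b0

Answer: b0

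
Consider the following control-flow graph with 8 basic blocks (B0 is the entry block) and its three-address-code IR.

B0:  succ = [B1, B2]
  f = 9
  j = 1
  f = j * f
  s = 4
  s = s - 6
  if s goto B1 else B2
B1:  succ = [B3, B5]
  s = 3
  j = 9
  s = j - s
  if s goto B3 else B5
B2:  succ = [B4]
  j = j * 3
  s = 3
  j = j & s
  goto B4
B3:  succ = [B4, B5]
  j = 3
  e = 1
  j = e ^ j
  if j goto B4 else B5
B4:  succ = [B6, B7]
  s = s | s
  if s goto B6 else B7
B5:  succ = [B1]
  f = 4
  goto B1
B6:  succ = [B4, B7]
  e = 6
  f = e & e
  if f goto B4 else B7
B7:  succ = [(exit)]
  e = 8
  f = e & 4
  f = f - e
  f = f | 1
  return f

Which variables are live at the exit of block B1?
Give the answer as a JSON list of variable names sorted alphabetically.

Answer: ["s"]

Analysis:
Per-block:
  B0: {f,j,s} / ∅
  B1: {j,s} / ∅
  B2: {j,s} / {j}
  B3: {e,j} / ∅
  B4: {s} / {s}
  B5: {f} / ∅
  B6: {e,f} / ∅
  B7: {e,f} / ∅

Liveness:
  B0: in=∅ out={j}
  B1: in=∅ out={s}
  B2: in={j} out={s}
  B3: in={s} out={s}
  B4: in={s} out={s}
  B5: in=∅ out=∅
  B6: in={s} out={s}
  B7: in=∅ out=∅

live-out(B1) = ["s"]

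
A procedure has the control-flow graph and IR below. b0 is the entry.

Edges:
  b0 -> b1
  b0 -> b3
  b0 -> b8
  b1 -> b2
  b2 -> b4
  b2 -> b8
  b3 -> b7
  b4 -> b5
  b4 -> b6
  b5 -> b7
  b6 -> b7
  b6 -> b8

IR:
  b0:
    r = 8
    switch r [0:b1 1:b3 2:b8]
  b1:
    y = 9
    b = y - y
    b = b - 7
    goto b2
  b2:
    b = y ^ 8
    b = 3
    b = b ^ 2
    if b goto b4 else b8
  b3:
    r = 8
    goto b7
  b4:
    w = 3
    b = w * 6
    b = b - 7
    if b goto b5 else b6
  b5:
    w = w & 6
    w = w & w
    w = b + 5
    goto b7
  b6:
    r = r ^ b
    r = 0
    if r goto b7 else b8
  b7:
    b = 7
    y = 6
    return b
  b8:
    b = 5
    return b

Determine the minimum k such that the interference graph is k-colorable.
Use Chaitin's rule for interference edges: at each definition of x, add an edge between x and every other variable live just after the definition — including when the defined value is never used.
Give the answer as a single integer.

Answer: 3

Derivation:
Per-block:
  b0: def={r} ue=∅
  b1: def={b,y} ue=∅
  b2: def={b} ue={y}
  b3: def={r} ue=∅
  b4: def={b,w} ue=∅
  b5: def={w} ue={b,w}
  b6: def={r} ue={b,r}
  b7: def={b,y} ue=∅
  b8: def={b} ue=∅

Liveness:
  live b0: ∅→{r}
  live b1: {r}→{r,y}
  live b2: {r,y}→{r}
  live b3: ∅→∅
  live b4: {r}→{b,r,w}
  live b5: {b,w}→∅
  live b6: {b,r}→∅
  live b7: ∅→∅
  live b8: ∅→∅

Conflict graph:
  b — {r,w,y}
  r — {b,w,y}
  w — {b,r}
  y — {b,r}

Chromatic number:
  clique {b,r,w} ⇒ need ≥ 3
  assign b→c0 r→c1 w→c2 y→c2 — no edge inside a register ⇒ χ ≤ 3
  χ = 3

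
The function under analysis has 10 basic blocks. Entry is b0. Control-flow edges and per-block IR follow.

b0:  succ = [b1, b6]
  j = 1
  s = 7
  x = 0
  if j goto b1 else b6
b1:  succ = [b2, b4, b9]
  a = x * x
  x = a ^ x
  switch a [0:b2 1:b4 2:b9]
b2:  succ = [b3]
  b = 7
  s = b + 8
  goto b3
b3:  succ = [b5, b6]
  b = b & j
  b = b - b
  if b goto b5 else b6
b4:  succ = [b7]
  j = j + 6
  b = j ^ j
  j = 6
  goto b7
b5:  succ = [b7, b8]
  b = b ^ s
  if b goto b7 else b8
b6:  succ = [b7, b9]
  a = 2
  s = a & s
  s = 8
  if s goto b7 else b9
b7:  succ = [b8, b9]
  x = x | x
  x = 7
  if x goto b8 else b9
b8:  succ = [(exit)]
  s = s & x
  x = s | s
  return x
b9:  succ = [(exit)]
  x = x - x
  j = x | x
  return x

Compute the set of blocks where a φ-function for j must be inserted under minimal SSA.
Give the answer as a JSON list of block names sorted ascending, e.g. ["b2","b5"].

idom tree: b1←b0 b2←b1 b3←b2 b4←b1 b5←b3 b6←b0 b7←b0 b8←b0 b9←b0
Dom∩ at merges:
  b6: preds {b0,b3}: {b0} ∩ {b0,b1,b2,b3} = {b0}; idom=b0
  b7: preds {b4,b5,b6}: {b0,b1,b4} ∩ {b0,b1,b2,b3,b5} ∩ {b0,b6} = {b0}; idom=b0
  b8: preds {b5,b7}: {b0,b1,b2,b3,b5} ∩ {b0,b7} = {b0}; idom=b0
  b9: preds {b1,b6,b7}: {b0,b1} ∩ {b0,b6} ∩ {b0,b7} = {b0}; idom=b0

Frontier:
  b6←b0: walk · to b0
  b6←b3: walk b3→b2→b1 to b0
  b7←b4: walk b4→b1 to b0
  b7←b5: walk b5→b3→b2→b1 to b0
  b7←b6: walk b6 to b0
  b8←b5: walk b5→b3→b2→b1 to b0
  b8←b7: walk b7 to b0
  b9←b1: walk b1 to b0
  b9←b6: walk b6 to b0
  b9←b7: walk b7 to b0
  DF(b0)=∅
  DF(b1)={b6,b7,b8,b9}
  DF(b2)={b6,b7,b8}
  DF(b3)={b6,b7,b8}
  DF(b4)={b7}
  DF(b5)={b7,b8}
  DF(b6)={b7,b9}
  DF(b7)={b8,b9}
  DF(b8)=∅
  DF(b9)=∅

φ for j: defs {b0,b4,b9}
  DF⁺ = {b7,b8,b9}

Answer: ["b7", "b8", "b9"]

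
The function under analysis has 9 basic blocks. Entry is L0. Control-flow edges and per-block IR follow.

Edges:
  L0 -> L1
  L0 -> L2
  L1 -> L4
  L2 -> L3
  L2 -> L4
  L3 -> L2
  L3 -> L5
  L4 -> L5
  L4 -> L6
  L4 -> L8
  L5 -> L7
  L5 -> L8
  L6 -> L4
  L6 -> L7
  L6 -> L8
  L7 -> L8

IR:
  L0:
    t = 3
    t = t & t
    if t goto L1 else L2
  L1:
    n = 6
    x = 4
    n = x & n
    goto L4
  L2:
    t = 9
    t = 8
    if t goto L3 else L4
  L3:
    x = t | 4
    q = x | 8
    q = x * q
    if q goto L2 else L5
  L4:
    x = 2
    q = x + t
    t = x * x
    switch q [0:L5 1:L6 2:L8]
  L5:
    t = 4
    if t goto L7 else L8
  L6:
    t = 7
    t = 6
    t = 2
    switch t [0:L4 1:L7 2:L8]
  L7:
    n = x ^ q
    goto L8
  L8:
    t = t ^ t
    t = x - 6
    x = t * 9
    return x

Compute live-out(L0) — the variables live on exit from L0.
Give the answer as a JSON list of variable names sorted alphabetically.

Per-block:
  L0 def {t} use ∅
  L1 def {n,x} use ∅
  L2 def {t} use ∅
  L3 def {q,x} use {t}
  L4 def {q,t,x} use {t}
  L5 def {t} use ∅
  L6 def {t} use ∅
  L7 def {n} use {q,x}
  L8 def {t,x} use {t,x}

Liveness:
  live L0: ∅→{t}
  live L1: {t}→{t}
  live L2: ∅→{t}
  live L3: {t}→{q,x}
  live L4: {t}→{q,t,x}
  live L5: {q,x}→{q,t,x}
  live L6: {q,x}→{q,t,x}
  live L7: {q,t,x}→{t,x}
  live L8: {t,x}→∅

live-out(L0) = ["t"]

Answer: ["t"]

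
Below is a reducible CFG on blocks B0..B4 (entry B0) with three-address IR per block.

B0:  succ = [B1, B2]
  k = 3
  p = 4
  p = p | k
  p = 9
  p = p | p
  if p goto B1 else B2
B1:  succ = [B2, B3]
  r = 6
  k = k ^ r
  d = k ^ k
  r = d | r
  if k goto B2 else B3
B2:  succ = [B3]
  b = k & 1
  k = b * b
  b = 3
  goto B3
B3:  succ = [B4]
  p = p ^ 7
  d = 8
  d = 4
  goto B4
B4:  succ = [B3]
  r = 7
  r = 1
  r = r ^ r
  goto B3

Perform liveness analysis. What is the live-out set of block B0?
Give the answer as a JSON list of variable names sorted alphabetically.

Answer: ["k", "p"]

Working:
Per-block:
  B0: {k,p} / ∅
  B1: {d,k,r} / {k}
  B2: {b,k} / {k}
  B3: {d,p} / {p}
  B4: {r} / ∅

Liveness:
  live B0: ∅→{k,p}
  live B1: {k,p}→{k,p}
  live B2: {k,p}→{p}
  live B3: {p}→{p}
  live B4: {p}→{p}

live-out(B0) = ["k", "p"]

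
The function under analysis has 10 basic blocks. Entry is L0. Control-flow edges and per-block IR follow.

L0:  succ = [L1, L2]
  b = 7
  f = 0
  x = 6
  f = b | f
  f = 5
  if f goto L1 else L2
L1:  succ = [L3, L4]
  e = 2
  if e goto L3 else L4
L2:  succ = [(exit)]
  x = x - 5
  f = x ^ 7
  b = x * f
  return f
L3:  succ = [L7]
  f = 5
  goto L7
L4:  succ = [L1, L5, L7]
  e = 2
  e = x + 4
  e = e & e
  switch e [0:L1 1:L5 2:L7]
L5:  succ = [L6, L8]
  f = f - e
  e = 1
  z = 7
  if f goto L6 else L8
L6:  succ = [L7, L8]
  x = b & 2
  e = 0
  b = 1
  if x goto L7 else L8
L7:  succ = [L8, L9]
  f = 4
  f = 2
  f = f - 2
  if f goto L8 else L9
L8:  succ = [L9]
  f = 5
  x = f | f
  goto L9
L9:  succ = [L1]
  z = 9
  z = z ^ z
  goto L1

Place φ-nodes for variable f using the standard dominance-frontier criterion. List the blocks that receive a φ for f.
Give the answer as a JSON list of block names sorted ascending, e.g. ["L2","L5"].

idom tree: L1←L0 L2←L0 L3←L1 L4←L1 L5←L4 L6←L5 L7←L1 L8←L1 L9←L1
Dom at joins:
  L1: preds {L0,L4,L9}: {L0} ∩ {L0,L1,L4} ∩ {L0,L1,L9} = {L0}; idom=L0
  L7: preds {L3,L4,L6}: {L0,L1,L3} ∩ {L0,L1,L4} ∩ {L0,L1,L4,L5,L6} = {L0,L1}; idom=L1
  L8: preds {L5,L6,L7}: {L0,L1,L4,L5} ∩ {L0,L1,L4,L5,L6} ∩ {L0,L1,L7} = {L0,L1}; idom=L1
  L9: preds {L7,L8}: {L0,L1,L7} ∩ {L0,L1,L8} = {L0,L1}; idom=L1

Frontier:
  L1←L0: walk · to L0
  L1←L4: walk L4→L1 to L0
  L1←L9: walk L9→L1 to L0
  L7←L3: walk L3 to L1
  L7←L4: walk L4 to L1
  L7←L6: walk L6→L5→L4 to L1
  L8←L5: walk L5→L4 to L1
  L8←L6: walk L6→L5→L4 to L1
  L8←L7: walk L7 to L1
  L9←L7: walk L7 to L1
  L9←L8: walk L8 to L1
  DF(L0)=∅
  DF(L1)={L1}
  DF(L2)=∅
  DF(L3)={L7}
  DF(L4)={L1,L7,L8}
  DF(L5)={L7,L8}
  DF(L6)={L7,L8}
  DF(L7)={L8,L9}
  DF(L8)={L9}
  DF(L9)={L1}

φ for f: defs {L0,L2,L3,L5,L7,L8}
  DF⁺ = {L1,L7,L8,L9}

Answer: ["L1", "L7", "L8", "L9"]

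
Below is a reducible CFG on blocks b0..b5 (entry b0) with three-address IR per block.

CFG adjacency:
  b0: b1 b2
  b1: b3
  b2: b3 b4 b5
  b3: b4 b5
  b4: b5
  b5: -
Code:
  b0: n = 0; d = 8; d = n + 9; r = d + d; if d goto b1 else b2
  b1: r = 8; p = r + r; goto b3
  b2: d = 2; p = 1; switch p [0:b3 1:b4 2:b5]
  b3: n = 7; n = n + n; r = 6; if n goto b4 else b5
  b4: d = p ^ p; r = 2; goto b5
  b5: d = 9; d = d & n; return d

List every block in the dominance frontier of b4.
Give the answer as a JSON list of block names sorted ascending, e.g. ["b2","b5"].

Answer: ["b5"]

Derivation:
idom tree: b1←b0 b2←b0 b3←b0 b4←b0 b5←b0
Dom∩ at merges:
  b3: preds {b1,b2}: {b0,b1} ∩ {b0,b2} = {b0}; idom=b0
  b4: preds {b2,b3}: {b0,b2} ∩ {b0,b3} = {b0}; idom=b0
  b5: preds {b2,b3,b4}: {b0,b2} ∩ {b0,b3} ∩ {b0,b4} = {b0}; idom=b0

Frontier:
  b3←b1: walk b1 to b0
  b3←b2: walk b2 to b0
  b4←b2: walk b2 to b0
  b4←b3: walk b3 to b0
  b5←b2: walk b2 to b0
  b5←b3: walk b3 to b0
  b5←b4: walk b4 to b0
  DF(b0)=∅
  DF(b1)={b3}
  DF(b2)={b3,b4,b5}
  DF(b3)={b4,b5}
  DF(b4)={b5}
  DF(b5)=∅

DF(b4) = ["b5"]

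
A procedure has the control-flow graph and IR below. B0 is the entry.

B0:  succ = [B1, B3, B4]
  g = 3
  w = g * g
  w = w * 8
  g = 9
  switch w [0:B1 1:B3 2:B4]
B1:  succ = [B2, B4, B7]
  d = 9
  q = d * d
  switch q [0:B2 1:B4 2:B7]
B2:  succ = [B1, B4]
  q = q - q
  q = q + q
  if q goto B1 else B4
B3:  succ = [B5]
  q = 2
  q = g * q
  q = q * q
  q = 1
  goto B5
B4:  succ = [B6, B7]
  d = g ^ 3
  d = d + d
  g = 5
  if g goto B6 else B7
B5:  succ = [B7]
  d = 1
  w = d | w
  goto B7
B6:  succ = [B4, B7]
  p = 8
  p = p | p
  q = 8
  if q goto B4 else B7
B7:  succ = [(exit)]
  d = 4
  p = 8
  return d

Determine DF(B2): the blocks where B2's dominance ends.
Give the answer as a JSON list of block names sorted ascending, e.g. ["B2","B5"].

idom tree: B1←B0 B2←B1 B3←B0 B4←B0 B5←B3 B6←B4 B7←B0
Join-block Dom:
  B1: preds {B0,B2}: {B0} ∩ {B0,B1,B2} = {B0}; idom=B0
  B4: preds {B0,B1,B2,B6}: {B0} ∩ {B0,B1} ∩ {B0,B1,B2} ∩ {B0,B4,B6} = {B0}; idom=B0
  B7: preds {B1,B4,B5,B6}: {B0,B1} ∩ {B0,B4} ∩ {B0,B3,B5} ∩ {B0,B4,B6} = {B0}; idom=B0

DF derivation:
  B1←B0: walk · to B0
  B1←B2: walk B2→B1 to B0
  B4←B0: walk · to B0
  B4←B1: walk B1 to B0
  B4←B2: walk B2→B1 to B0
  B4←B6: walk B6→B4 to B0
  B7←B1: walk B1 to B0
  B7←B4: walk B4 to B0
  B7←B5: walk B5→B3 to B0
  B7←B6: walk B6→B4 to B0
  DF(B0)=∅
  DF(B1)={B1,B4,B7}
  DF(B2)={B1,B4}
  DF(B3)={B7}
  DF(B4)={B4,B7}
  DF(B5)={B7}
  DF(B6)={B4,B7}
  DF(B7)=∅

DF(B2) = ["B1", "B4"]

Answer: ["B1", "B4"]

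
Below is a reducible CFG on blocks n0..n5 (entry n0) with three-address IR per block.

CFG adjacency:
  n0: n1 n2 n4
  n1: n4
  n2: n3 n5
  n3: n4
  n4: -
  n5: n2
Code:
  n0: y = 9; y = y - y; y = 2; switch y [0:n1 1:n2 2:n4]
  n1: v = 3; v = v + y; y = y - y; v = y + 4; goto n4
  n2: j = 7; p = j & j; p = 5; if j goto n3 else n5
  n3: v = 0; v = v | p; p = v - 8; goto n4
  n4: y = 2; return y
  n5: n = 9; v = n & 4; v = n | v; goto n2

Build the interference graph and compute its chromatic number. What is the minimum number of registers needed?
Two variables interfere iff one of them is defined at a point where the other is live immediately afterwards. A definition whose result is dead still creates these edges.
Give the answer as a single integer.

def/use:
  n0: def={y} ue=∅
  n1: def={v,y} ue={y}
  n2: def={j,p} ue=∅
  n3: def={p,v} ue={p}
  n4: def={y} ue=∅
  n5: def={n,v} ue=∅

Live sets:
  n0: in=∅ out={y}
  n1: in={y} out=∅
  n2: in=∅ out={p}
  n3: in={p} out=∅
  n4: in=∅ out=∅
  n5: in=∅ out=∅

Conflict graph:
  j: {p}
  n: {v}
  p: {j,v}
  v: {n,p,y}
  y: {v}

Registers:
  clique {j,p} ⇒ need ≥ 2
  assign j→c0 n→c1 p→c1 v→c0 y→c1 — no edge inside a register ⇒ χ ≤ 2
  χ = 2

Answer: 2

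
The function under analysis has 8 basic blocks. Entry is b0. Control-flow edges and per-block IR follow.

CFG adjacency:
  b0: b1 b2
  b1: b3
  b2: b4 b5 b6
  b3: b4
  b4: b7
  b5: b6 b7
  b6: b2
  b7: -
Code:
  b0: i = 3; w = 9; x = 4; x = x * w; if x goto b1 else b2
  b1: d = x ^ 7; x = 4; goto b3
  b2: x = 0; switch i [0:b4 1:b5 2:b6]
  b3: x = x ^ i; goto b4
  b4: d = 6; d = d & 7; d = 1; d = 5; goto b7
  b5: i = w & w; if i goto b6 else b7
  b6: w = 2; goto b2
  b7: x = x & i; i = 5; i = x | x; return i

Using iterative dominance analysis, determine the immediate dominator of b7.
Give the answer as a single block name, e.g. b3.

idom tree: b1←b0 b2←b0 b3←b1 b4←b0 b5←b2 b6←b2 b7←b0
Dom at joins:
  b2: preds {b0,b6}: {b0} ∩ {b0,b2,b6} = {b0}; idom=b0
  b4: preds {b2,b3}: {b0,b2} ∩ {b0,b1,b3} = {b0}; idom=b0
  b6: preds {b2,b5}: {b0,b2} ∩ {b0,b2,b5} = {b0,b2}; idom=b2
  b7: preds {b4,b5}: {b0,b4} ∩ {b0,b2,b5} = {b0}; idom=b0

idom(b7) = b0

Answer: b0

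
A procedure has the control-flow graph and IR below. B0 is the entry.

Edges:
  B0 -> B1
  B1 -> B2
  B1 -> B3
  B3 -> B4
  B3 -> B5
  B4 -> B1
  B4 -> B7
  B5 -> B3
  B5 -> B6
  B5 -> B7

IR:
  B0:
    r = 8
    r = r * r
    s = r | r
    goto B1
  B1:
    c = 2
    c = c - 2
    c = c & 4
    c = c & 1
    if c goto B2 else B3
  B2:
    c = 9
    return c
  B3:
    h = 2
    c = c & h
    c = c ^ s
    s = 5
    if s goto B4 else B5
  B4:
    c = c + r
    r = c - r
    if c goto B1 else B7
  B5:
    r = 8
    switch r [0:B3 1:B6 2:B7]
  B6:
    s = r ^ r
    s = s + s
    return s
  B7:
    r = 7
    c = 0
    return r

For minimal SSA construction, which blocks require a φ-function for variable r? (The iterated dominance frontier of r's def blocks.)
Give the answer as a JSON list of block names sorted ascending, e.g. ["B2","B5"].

idom tree: B1←B0 B2←B1 B3←B1 B4←B3 B5←B3 B6←B5 B7←B3
Dom at joins:
  B1: preds {B0,B4}: {B0} ∩ {B0,B1,B3,B4} = {B0}; idom=B0
  B3: preds {B1,B5}: {B0,B1} ∩ {B0,B1,B3,B5} = {B0,B1}; idom=B1
  B7: preds {B4,B5}: {B0,B1,B3,B4} ∩ {B0,B1,B3,B5} = {B0,B1,B3}; idom=B3

Frontier:
  join B1 pred B0: · stop@B0
  join B1 pred B4: B4→B3→B1 stop@B0
  join B3 pred B1: · stop@B1
  join B3 pred B5: B5→B3 stop@B1
  join B7 pred B4: B4 stop@B3
  join B7 pred B5: B5 stop@B3
  DF(B0)=∅
  DF(B1)={B1}
  DF(B2)=∅
  DF(B3)={B1,B3}
  DF(B4)={B1,B7}
  DF(B5)={B3,B7}
  DF(B6)=∅
  DF(B7)=∅

φ for r: defs {B0,B4,B5,B7}
  DF⁺ = {B1,B3,B7}

Answer: ["B1", "B3", "B7"]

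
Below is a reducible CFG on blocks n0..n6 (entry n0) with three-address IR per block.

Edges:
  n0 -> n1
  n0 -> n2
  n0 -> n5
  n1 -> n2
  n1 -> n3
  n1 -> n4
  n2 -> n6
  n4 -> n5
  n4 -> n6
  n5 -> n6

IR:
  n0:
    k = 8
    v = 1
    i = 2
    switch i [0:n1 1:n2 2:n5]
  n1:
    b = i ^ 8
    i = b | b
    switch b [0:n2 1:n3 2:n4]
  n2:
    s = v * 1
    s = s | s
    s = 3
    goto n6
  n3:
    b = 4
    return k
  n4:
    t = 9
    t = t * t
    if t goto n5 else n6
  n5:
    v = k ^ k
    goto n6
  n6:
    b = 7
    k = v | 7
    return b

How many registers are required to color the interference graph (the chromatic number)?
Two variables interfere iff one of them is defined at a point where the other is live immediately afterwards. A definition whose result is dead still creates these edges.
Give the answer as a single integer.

Answer: 4

Analysis:
def/use:
  n0: def={i,k,v} ue=∅
  n1: def={b,i} ue={i}
  n2: def={s} ue={v}
  n3: def={b} ue={k}
  n4: def={t} ue=∅
  n5: def={v} ue={k}
  n6: def={b,k} ue={v}

Live sets:
  n0 li=∅ lo={i,k,v}
  n1 li={i,k,v} lo={k,v}
  n2 li={v} lo={v}
  n3 li={k} lo=∅
  n4 li={k,v} lo={k,v}
  n5 li={k} lo={v}
  n6 li={v} lo=∅

Conflict graph:
  b↔{i,k,v}
  i↔{b,k,v}
  k↔{b,i,t,v}
  s↔{v}
  t↔{k,v}
  v↔{b,i,k,s,t}

Colouring:
  lower bound: {b,i,k,v} mutually conflict ⇒ χ ≥ 4
  4-colouring: R0={v}  R1={k,s}  R2={b,t}  R3={i}
  χ = 4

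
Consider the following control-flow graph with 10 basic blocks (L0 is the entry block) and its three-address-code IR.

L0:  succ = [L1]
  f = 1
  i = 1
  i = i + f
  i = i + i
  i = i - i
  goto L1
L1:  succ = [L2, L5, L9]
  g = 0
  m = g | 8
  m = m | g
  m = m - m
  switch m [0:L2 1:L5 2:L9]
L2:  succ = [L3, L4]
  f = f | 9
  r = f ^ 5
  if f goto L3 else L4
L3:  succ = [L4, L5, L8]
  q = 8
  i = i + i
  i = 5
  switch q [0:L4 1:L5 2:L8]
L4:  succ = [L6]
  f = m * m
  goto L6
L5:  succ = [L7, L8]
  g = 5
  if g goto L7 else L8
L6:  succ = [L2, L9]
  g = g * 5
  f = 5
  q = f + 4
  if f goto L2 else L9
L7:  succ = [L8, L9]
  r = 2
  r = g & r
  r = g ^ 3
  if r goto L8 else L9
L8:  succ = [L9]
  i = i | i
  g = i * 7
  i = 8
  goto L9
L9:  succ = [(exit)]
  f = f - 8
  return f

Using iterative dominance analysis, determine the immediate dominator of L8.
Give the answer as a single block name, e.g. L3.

idom tree: L1←L0 L2←L1 L3←L2 L4←L2 L5←L1 L6←L4 L7←L5 L8←L1 L9←L1
Join-block Dom:
  L2: preds {L1,L6}: {L0,L1} ∩ {L0,L1,L2,L4,L6} = {L0,L1}; idom=L1
  L4: preds {L2,L3}: {L0,L1,L2} ∩ {L0,L1,L2,L3} = {L0,L1,L2}; idom=L2
  L5: preds {L1,L3}: {L0,L1} ∩ {L0,L1,L2,L3} = {L0,L1}; idom=L1
  L8: preds {L3,L5,L7}: {L0,L1,L2,L3} ∩ {L0,L1,L5} ∩ {L0,L1,L5,L7} = {L0,L1}; idom=L1
  L9: preds {L1,L6,L7,L8}: {L0,L1} ∩ {L0,L1,L2,L4,L6} ∩ {L0,L1,L5,L7} ∩ {L0,L1,L8} = {L0,L1}; idom=L1

idom(L8) = L1

Answer: L1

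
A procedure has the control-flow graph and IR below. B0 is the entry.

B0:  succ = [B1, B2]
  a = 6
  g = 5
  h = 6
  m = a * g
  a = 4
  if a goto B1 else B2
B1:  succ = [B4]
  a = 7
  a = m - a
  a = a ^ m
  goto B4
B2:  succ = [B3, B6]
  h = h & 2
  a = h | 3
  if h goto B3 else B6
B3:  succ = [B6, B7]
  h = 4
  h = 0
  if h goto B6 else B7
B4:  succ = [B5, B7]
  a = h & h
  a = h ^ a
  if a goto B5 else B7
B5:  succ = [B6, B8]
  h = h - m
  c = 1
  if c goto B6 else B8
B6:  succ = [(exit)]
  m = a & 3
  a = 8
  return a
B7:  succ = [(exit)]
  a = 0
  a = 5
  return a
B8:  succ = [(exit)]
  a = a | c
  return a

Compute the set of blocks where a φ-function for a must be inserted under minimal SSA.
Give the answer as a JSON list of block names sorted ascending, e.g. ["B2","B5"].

Answer: ["B6", "B7"]

Derivation:
idom tree: B1←B0 B2←B0 B3←B2 B4←B1 B5←B4 B6←B0 B7←B0 B8←B5
Join-block Dom:
  B6: preds {B2,B3,B5}: {B0,B2} ∩ {B0,B2,B3} ∩ {B0,B1,B4,B5} = {B0}; idom=B0
  B7: preds {B3,B4}: {B0,B2,B3} ∩ {B0,B1,B4} = {B0}; idom=B0

DF walk-up:
  B6←B2: walk B2 to B0
  B6←B3: walk B3→B2 to B0
  B6←B5: walk B5→B4→B1 to B0
  B7←B3: walk B3→B2 to B0
  B7←B4: walk B4→B1 to B0
  B0: DF=∅
  B1: DF={B6,B7}
  B2: DF={B6,B7}
  B3: DF={B6,B7}
  B4: DF={B6,B7}
  B5: DF={B6}
  B6: DF=∅
  B7: DF=∅
  B8: DF=∅

φ for a: defs {B0,B1,B2,B4,B6,B7,B8}
  DF⁺ = {B6,B7}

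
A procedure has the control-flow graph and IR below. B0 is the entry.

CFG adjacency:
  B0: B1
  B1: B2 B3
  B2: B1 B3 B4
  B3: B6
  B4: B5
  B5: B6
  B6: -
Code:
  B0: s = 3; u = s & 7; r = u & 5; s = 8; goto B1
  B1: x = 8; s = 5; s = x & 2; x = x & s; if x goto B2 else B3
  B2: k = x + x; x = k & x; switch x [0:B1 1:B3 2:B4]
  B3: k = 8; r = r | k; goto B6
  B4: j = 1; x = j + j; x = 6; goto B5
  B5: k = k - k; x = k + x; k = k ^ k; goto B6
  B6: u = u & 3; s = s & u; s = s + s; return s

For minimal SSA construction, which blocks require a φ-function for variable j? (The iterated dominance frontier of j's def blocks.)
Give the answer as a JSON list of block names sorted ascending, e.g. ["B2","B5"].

Answer: ["B6"]

Derivation:
idom tree: B1←B0 B2←B1 B3←B1 B4←B2 B5←B4 B6←B1
Join-block Dom:
  B1: preds {B0,B2}: {B0} ∩ {B0,B1,B2} = {B0}; idom=B0
  B3: preds {B1,B2}: {B0,B1} ∩ {B0,B1,B2} = {B0,B1}; idom=B1
  B6: preds {B3,B5}: {B0,B1,B3} ∩ {B0,B1,B2,B4,B5} = {B0,B1}; idom=B1

Frontier:
  join B1 pred B0: · stop@B0
  join B1 pred B2: B2→B1 stop@B0
  join B3 pred B1: · stop@B1
  join B3 pred B2: B2 stop@B1
  join B6 pred B3: B3 stop@B1
  join B6 pred B5: B5→B4→B2 stop@B1
  DF(B0)=∅
  DF(B1)={B1}
  DF(B2)={B1,B3,B6}
  DF(B3)={B6}
  DF(B4)={B6}
  DF(B5)={B6}
  DF(B6)=∅

φ for j: defs {B4}
  DF⁺ = {B6}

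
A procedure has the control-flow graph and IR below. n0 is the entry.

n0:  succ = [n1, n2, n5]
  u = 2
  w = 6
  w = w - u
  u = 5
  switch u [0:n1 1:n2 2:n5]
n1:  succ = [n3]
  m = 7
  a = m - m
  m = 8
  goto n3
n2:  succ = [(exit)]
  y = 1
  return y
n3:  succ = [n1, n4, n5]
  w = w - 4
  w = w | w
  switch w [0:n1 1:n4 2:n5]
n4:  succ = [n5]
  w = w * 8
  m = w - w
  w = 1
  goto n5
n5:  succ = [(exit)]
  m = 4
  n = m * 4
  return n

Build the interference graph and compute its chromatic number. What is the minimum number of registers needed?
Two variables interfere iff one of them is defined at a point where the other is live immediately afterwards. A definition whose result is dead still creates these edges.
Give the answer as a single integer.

Block summaries:
  n0 def {u,w} use ∅
  n1 def {a,m} use ∅
  n2 def {y} use ∅
  n3 def {w} use {w}
  n4 def {m,w} use {w}
  n5 def {m,n} use ∅

Backward fixpoint:
  live n0: ∅→{w}
  live n1: {w}→{w}
  live n2: ∅→∅
  live n3: {w}→{w}
  live n4: {w}→∅
  live n5: ∅→∅

Conflict graph:
  a↔{w}
  m↔{w}
  n↔∅
  u↔{w}
  w↔{a,m,u}
  y↔∅

Registers:
  {a,w} pairwise interfere (2-clique) ⇒ χ ≥ 2
  2-colouring: R0={n,w,y}  R1={a,m,u}
  χ = 2

Answer: 2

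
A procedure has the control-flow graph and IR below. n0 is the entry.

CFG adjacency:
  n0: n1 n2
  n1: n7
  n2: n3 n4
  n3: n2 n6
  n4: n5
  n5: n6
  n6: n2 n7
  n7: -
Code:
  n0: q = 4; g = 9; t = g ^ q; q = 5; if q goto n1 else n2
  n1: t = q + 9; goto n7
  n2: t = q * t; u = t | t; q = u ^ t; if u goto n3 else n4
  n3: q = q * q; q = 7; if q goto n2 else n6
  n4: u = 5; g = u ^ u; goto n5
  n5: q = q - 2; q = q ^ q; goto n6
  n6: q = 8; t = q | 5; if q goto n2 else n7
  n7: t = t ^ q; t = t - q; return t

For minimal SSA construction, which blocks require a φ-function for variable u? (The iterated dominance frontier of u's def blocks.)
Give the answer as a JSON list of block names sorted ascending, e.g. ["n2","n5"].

Answer: ["n2", "n6", "n7"]

Working:
idom tree: n1←n0 n2←n0 n3←n2 n4←n2 n5←n4 n6←n2 n7←n0
Dom at joins:
  n2: preds {n0,n3,n6}: {n0} ∩ {n0,n2,n3} ∩ {n0,n2,n6} = {n0}; idom=n0
  n6: preds {n3,n5}: {n0,n2,n3} ∩ {n0,n2,n4,n5} = {n0,n2}; idom=n2
  n7: preds {n1,n6}: {n0,n1} ∩ {n0,n2,n6} = {n0}; idom=n0

DF walk-up:
  join n2 pred n0: · stop@n0
  join n2 pred n3: n3→n2 stop@n0
  join n2 pred n6: n6→n2 stop@n0
  join n6 pred n3: n3 stop@n2
  join n6 pred n5: n5→n4 stop@n2
  join n7 pred n1: n1 stop@n0
  join n7 pred n6: n6→n2 stop@n0
  n0: DF=∅
  n1: DF={n7}
  n2: DF={n2,n7}
  n3: DF={n2,n6}
  n4: DF={n6}
  n5: DF={n6}
  n6: DF={n2,n7}
  n7: DF=∅

φ for u: defs {n2,n4}
  DF⁺ = {n2,n6,n7}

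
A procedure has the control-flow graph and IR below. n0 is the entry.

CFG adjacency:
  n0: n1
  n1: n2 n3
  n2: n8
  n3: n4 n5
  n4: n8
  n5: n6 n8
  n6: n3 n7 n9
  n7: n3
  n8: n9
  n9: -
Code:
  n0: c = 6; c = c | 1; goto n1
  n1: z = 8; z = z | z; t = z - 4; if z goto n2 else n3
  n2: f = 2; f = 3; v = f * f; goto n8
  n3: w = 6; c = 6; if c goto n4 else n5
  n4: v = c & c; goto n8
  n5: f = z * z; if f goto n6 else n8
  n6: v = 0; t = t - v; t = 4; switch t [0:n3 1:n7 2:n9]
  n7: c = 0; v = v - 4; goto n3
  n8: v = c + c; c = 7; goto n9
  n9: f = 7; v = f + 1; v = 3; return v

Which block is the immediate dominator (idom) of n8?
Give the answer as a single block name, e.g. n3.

idom tree: n1←n0 n2←n1 n3←n1 n4←n3 n5←n3 n6←n5 n7←n6 n8←n1 n9←n1
Join-block Dom:
  n3: preds {n1,n6,n7}: {n0,n1} ∩ {n0,n1,n3,n5,n6} ∩ {n0,n1,n3,n5,n6,n7} = {n0,n1}; idom=n1
  n8: preds {n2,n4,n5}: {n0,n1,n2} ∩ {n0,n1,n3,n4} ∩ {n0,n1,n3,n5} = {n0,n1}; idom=n1
  n9: preds {n6,n8}: {n0,n1,n3,n5,n6} ∩ {n0,n1,n8} = {n0,n1}; idom=n1

idom(n8) = n1

Answer: n1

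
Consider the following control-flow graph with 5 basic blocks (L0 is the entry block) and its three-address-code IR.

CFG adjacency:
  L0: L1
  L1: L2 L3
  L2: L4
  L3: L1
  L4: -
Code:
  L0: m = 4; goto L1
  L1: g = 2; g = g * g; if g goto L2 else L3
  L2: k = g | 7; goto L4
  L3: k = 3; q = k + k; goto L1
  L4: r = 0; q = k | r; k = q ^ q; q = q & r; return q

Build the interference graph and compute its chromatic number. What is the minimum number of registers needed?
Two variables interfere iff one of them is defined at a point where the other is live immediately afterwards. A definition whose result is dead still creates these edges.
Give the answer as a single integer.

Answer: 3

Derivation:
Per-block:
  L0: {m} / ∅
  L1: {g} / ∅
  L2: {k} / {g}
  L3: {k,q} / ∅
  L4: {k,q,r} / {k}

Live sets:
  L0: in=∅ out=∅
  L1: in=∅ out={g}
  L2: in={g} out={k}
  L3: in=∅ out=∅
  L4: in={k} out=∅

Conflict graph:
  g — ∅
  k — {q,r}
  m — ∅
  q — {k,r}
  r — {k,q}

Registers:
  {k,q,r} pairwise interfere (3-clique) ⇒ χ ≥ 3
  3-colouring: r0={g,k,m}  r1={q}  r2={r}
  χ = 3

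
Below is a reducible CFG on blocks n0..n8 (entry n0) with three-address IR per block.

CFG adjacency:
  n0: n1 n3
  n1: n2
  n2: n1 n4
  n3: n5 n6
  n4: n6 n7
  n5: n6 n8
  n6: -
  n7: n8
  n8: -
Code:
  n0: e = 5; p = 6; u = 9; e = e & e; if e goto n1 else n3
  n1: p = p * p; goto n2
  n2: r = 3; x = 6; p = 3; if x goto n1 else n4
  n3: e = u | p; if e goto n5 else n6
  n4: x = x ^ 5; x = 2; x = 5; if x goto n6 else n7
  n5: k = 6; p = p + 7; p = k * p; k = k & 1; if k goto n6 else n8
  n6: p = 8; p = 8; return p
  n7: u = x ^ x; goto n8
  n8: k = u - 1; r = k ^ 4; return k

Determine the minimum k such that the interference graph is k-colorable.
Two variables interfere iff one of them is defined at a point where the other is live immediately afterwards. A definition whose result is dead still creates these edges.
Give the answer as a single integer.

def/use:
  n0 def {e,p,u} use ∅
  n1 def {p} use {p}
  n2 def {p,r,x} use ∅
  n3 def {e} use {p,u}
  n4 def {x} use {x}
  n5 def {k,p} use {p}
  n6 def {p} use ∅
  n7 def {u} use {x}
  n8 def {k,r} use {u}

Backward fixpoint:
  n0: in=∅ out={p,u}
  n1: in={p} out=∅
  n2: in=∅ out={p,x}
  n3: in={p,u} out={p,u}
  n4: in={x} out={x}
  n5: in={p,u} out={u}
  n6: in=∅ out=∅
  n7: in={x} out={u}
  n8: in={u} out=∅

Conflict graph:
  e: {p,u}
  k: {p,r,u}
  p: {e,k,u,x}
  r: {k}
  u: {e,k,p}
  x: {p}

Registers:
  lower bound: {e,p,u} mutually conflict ⇒ χ ≥ 3
  assign e→c1 k→c1 p→c0 r→c0 u→c2 x→c1 — no edge inside a register ⇒ χ ≤ 3
  χ = 3

Answer: 3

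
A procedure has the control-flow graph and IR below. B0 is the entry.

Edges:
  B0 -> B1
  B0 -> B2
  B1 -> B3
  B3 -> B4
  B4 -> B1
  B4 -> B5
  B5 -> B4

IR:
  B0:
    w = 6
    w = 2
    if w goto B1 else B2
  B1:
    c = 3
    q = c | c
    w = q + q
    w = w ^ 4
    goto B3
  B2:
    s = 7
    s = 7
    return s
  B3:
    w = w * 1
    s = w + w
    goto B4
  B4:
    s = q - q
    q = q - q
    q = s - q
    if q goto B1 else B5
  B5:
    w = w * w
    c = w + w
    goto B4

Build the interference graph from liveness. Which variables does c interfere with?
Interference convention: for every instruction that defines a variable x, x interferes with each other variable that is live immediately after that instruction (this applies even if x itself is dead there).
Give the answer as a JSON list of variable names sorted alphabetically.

Answer: ["q", "w"]

Analysis:
Block summaries:
  B0: {w} / ∅
  B1: {c,q,w} / ∅
  B2: {s} / ∅
  B3: {s,w} / {w}
  B4: {q,s} / {q}
  B5: {c,w} / {w}

Live sets:
  B0: in=∅ out=∅
  B1: in=∅ out={q,w}
  B2: in=∅ out=∅
  B3: in={q,w} out={q,w}
  B4: in={q,w} out={q,w}
  B5: in={q,w} out={q,w}

Conflict graph:
  c↔{q,w}
  q↔{c,s,w}
  s↔{q,w}
  w↔{c,q,s}

N(c) = ["q", "w"]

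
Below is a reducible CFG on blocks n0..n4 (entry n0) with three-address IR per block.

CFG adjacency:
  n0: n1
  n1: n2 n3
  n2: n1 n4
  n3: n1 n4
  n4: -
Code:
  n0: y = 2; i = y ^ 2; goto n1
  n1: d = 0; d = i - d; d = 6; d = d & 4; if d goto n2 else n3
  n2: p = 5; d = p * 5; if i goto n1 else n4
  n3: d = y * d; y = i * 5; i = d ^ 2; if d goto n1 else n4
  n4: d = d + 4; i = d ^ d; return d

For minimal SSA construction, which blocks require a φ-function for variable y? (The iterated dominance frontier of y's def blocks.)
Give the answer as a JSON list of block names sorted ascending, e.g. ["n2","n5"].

idom tree: n1←n0 n2←n1 n3←n1 n4←n1
Dom∩ at merges:
  n1: preds {n0,n2,n3}: {n0} ∩ {n0,n1,n2} ∩ {n0,n1,n3} = {n0}; idom=n0
  n4: preds {n2,n3}: {n0,n1,n2} ∩ {n0,n1,n3} = {n0,n1}; idom=n1

DF walk-up:
  join n1 pred n0: · stop@n0
  join n1 pred n2: n2→n1 stop@n0
  join n1 pred n3: n3→n1 stop@n0
  join n4 pred n2: n2 stop@n1
  join n4 pred n3: n3 stop@n1
  DF(n0)=∅
  DF(n1)={n1}
  DF(n2)={n1,n4}
  DF(n3)={n1,n4}
  DF(n4)=∅

φ for y: defs {n0,n3}
  DF⁺ = {n1,n4}

Answer: ["n1", "n4"]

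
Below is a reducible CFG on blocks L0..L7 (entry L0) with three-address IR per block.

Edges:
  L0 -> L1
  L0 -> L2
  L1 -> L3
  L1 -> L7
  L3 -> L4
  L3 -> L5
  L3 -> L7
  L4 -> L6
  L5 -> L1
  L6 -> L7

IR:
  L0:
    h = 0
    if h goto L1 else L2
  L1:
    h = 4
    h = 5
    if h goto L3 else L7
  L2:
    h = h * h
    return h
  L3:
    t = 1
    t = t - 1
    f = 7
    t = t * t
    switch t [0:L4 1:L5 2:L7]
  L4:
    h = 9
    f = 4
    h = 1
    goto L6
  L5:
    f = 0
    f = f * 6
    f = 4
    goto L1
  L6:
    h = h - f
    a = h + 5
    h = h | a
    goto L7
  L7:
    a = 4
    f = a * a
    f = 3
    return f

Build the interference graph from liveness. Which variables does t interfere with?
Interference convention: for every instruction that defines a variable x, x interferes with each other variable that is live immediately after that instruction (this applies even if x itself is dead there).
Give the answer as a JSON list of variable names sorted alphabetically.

Answer: ["f"]

Working:
Per-block:
  L0 def {h} use ∅
  L1 def {h} use ∅
  L2 def {h} use {h}
  L3 def {f,t} use ∅
  L4 def {f,h} use ∅
  L5 def {f} use ∅
  L6 def {a,h} use {f,h}
  L7 def {a,f} use ∅

Live sets:
  live L0: ∅→{h}
  live L1: ∅→∅
  live L2: {h}→∅
  live L3: ∅→∅
  live L4: ∅→{f,h}
  live L5: ∅→∅
  live L6: {f,h}→∅
  live L7: ∅→∅

Interfere edges:
  a↔{h}
  f↔{h,t}
  h↔{a,f}
  t↔{f}

N(t) = ["f"]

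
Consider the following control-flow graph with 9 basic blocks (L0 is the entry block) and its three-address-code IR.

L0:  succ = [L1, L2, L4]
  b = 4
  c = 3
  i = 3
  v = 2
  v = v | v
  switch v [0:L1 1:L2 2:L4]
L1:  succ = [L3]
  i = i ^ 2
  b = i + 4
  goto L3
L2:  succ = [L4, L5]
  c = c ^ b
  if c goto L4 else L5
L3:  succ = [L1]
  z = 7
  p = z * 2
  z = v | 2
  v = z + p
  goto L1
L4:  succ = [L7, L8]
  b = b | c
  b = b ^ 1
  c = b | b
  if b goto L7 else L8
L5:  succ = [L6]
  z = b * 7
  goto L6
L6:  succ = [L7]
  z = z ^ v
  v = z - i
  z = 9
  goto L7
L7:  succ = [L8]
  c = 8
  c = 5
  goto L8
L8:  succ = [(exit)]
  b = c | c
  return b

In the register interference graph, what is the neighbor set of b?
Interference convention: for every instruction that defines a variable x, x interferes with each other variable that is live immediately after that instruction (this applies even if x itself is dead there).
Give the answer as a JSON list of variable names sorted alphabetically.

def/use:
  L0 def {b,c,i,v} use ∅
  L1 def {b,i} use {i}
  L2 def {c} use {b,c}
  L3 def {p,v,z} use {v}
  L4 def {b,c} use {b,c}
  L5 def {z} use {b}
  L6 def {v,z} use {i,v,z}
  L7 def {c} use ∅
  L8 def {b} use {c}

Liveness:
  L0 li=∅ lo={b,c,i,v}
  L1 li={i,v} lo={i,v}
  L2 li={b,c,i,v} lo={b,c,i,v}
  L3 li={i,v} lo={i,v}
  L4 li={b,c} lo={c}
  L5 li={b,i,v} lo={i,v,z}
  L6 li={i,v,z} lo=∅
  L7 li=∅ lo={c}
  L8 li={c} lo=∅

Interference:
  b↔{c,i,v}
  c↔{b,i,v}
  i↔{b,c,p,v,z}
  p↔{i,v,z}
  v↔{b,c,i,p,z}
  z↔{i,p,v}

N(b) = ["c", "i", "v"]

Answer: ["c", "i", "v"]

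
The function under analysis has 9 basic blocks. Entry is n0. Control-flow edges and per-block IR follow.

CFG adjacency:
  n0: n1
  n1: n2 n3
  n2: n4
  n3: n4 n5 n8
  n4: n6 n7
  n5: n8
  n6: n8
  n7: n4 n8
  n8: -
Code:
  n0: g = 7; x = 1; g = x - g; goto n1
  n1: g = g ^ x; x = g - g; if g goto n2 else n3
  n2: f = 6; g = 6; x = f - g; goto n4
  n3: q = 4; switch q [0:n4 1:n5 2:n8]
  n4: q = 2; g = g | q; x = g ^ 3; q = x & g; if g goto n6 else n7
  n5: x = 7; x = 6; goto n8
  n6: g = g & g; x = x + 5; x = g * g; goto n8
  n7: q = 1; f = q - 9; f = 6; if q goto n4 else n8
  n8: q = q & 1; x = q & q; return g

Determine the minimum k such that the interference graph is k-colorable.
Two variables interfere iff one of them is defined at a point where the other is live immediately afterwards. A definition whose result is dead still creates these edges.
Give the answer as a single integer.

Answer: 3

Derivation:
Per-block:
  n0 def {g,x} use ∅
  n1 def {g,x} use {g,x}
  n2 def {f,g,x} use ∅
  n3 def {q} use ∅
  n4 def {g,q,x} use {g}
  n5 def {x} use ∅
  n6 def {g,x} use {g,x}
  n7 def {f,q} use ∅
  n8 def {q,x} use {g,q}

Live sets:
  n0: in=∅ out={g,x}
  n1: in={g,x} out={g}
  n2: in=∅ out={g}
  n3: in={g} out={g,q}
  n4: in={g} out={g,q,x}
  n5: in={g,q} out={g,q}
  n6: in={g,q,x} out={g,q}
  n7: in={g} out={g,q}
  n8: in={g,q} out=∅

Interference:
  f: {g,q}
  g: {f,q,x}
  q: {f,g,x}
  x: {g,q}

Registers:
  {f,g,q} pairwise interfere (3-clique) ⇒ χ ≥ 3
  assign f→r2 g→r0 q→r1 x→r2 — no edge inside a register ⇒ χ ≤ 3
  χ = 3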